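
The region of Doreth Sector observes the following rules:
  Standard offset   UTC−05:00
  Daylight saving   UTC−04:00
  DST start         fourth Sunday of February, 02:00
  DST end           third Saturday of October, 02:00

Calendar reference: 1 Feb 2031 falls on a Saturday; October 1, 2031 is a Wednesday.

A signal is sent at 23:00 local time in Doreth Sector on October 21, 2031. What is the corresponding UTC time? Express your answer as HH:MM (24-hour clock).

04:00

1 February 2031 is a Saturday, so the first Sunday is February 2 and the fourth is February 23.
1 October 2031 is a Wednesday, so the first Saturday is October 4 and the third is October 18.
October 21, 2031 is outside the daylight-saving period (23 February – 18 October), so Doreth Sector is on standard time, UTC−05:00.
23:00 local + 5h = 04:00 UTC (rolling into the next day, 22 October 2031).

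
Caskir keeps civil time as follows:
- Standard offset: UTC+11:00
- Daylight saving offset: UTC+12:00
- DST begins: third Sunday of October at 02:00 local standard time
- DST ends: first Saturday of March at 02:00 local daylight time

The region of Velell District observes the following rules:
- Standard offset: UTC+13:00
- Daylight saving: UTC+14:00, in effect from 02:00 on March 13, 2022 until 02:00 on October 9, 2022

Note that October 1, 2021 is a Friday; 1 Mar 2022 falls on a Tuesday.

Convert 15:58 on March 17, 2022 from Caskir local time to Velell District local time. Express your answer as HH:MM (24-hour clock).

18:58

1 October 2021 is a Friday, so the first Sunday is October 3 and the third is October 17.
1 March 2022 is a Tuesday, so the first Saturday is March 5.
Daylight saving runs 17 October 2021 – 5 March 2022; March 17, 2022 is outside that window, so Caskir is on standard time at UTC+11:00.
15:58 Caskir − 11h = 04:58 UTC.
At the standard offset (UTC+13:00), 04:58 UTC + 13h = 17:58 Velell District standard time.
The standard-time date in Velell District, March 17, 2022, falls between 13 March and 9 October, so daylight saving is in effect and Velell District is at UTC+14:00.
04:58 UTC + 14h = 18:58 Velell District.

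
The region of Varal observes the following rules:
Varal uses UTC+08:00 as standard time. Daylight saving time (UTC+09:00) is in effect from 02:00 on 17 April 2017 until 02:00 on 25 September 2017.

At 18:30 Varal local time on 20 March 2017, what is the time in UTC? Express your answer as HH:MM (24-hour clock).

20 March 2017 is outside the daylight-saving period (17 April – 25 September), so Varal is on standard time, UTC+08:00.
18:30 local − 8h = 10:30 UTC.

10:30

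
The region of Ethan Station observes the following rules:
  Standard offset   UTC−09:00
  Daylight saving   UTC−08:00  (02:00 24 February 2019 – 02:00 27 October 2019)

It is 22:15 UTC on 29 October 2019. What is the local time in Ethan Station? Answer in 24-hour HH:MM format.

13:15

At the standard offset (UTC−09:00), 22:15 UTC − 9h = 13:15 Ethan Station standard time.
Daylight saving runs 24 February – 27 October; the standard-time date in Ethan Station, 29 October 2019, is outside that window, so Ethan Station is on standard time at UTC−09:00.
22:15 UTC − 9h = 13:15 local.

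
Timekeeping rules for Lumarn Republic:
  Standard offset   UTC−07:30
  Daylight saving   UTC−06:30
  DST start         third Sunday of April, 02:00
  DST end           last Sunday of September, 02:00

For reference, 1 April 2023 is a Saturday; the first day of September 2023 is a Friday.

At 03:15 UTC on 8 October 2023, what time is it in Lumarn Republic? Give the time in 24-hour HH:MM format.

1 April 2023 is a Saturday, so the first Sunday is April 2 and the third is April 16.
1 September 2023 is a Friday, so Sundays fall on 3, 10, 17, 24; the last is September 24.
At the standard offset (UTC−07:30), 03:15 UTC − 7h30m = 19:45 Lumarn Republic standard time (rolling into the previous day, 7 October 2023).
The standard-time date in Lumarn Republic, 7 October 2023, does not fall between 16 April and 24 September, so daylight saving is not in effect and Lumarn Republic is at UTC−07:30.
03:15 UTC − 7h30m = 19:45 local (rolling into the previous day, 7 October 2023).

19:45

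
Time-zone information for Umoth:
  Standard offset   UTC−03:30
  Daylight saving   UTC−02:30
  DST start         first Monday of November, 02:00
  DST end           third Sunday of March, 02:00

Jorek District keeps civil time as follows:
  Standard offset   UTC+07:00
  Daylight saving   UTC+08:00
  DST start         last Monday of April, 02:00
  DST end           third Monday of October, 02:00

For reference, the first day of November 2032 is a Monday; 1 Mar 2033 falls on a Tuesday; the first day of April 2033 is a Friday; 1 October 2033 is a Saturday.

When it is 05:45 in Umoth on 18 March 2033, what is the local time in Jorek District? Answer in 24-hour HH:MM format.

15:15

1 November 2032 is a Monday, so the first Monday is November 1.
1 March 2033 is a Tuesday, so the first Sunday is March 6 and the third is March 20.
18 March 2033 lies within the daylight-saving period (1 November 2032 – 20 March 2033), so Umoth is on daylight time, UTC−02:30.
05:45 Umoth + 2h30m = 08:15 UTC.
1 April 2033 is a Friday, so Mondays fall on 4, 11, 18, 25; the last is April 25.
1 October 2033 is a Saturday, so the first Monday is October 3 and the third is October 17.
At the standard offset (UTC+07:00), 08:15 UTC + 7h = 15:15 Jorek District standard time.
Daylight saving runs 25 April – 17 October; the standard-time date in Jorek District, 18 March 2033, is outside that window, so Jorek District is on standard time at UTC+07:00.
08:15 UTC + 7h = 15:15 Jorek District.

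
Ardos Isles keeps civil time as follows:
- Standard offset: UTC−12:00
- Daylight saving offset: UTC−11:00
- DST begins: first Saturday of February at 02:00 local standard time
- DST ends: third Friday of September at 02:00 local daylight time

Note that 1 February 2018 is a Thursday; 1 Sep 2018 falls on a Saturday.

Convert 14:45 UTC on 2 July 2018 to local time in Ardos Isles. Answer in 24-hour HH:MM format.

03:45

1 February 2018 is a Thursday, so the first Saturday is February 3.
1 September 2018 is a Saturday, so the first Friday is September 7 and the third is September 21.
At the standard offset (UTC−12:00), 14:45 UTC − 12h = 02:45 Ardos Isles standard time.
The standard-time date in Ardos Isles, 2 July 2018, falls between 3 February and 21 September, so daylight saving is in effect and Ardos Isles is at UTC−11:00.
14:45 UTC − 11h = 03:45 local.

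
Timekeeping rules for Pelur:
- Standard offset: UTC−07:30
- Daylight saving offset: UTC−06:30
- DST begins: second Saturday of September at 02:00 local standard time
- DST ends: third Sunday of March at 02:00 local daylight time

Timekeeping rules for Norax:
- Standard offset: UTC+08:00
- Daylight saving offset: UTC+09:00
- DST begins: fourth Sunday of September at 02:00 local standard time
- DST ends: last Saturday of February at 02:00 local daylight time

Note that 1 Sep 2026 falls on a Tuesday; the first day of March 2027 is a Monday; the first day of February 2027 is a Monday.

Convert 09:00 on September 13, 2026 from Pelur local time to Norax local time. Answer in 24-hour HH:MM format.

1 September 2026 is a Tuesday, so the first Saturday is September 5 and the second is September 12.
1 March 2027 is a Monday, so the first Sunday is March 7 and the third is March 21.
September 13, 2026 lies within the daylight-saving period (12 September 2026 – 21 March 2027), so Pelur is on daylight time, UTC−06:30.
09:00 Pelur + 6h30m = 15:30 UTC.
1 September 2026 is a Tuesday, so the first Sunday is September 6 and the fourth is September 27.
1 February 2027 is a Monday, so Saturdays fall on 6, 13, 20, 27; the last is February 27.
At the standard offset (UTC+08:00), 15:30 UTC + 8h = 23:30 Norax standard time.
Daylight saving runs 27 September 2026 – 27 February 2027; the standard-time date in Norax, September 13, 2026, is outside that window, so Norax is on standard time at UTC+08:00.
15:30 UTC + 8h = 23:30 Norax.

23:30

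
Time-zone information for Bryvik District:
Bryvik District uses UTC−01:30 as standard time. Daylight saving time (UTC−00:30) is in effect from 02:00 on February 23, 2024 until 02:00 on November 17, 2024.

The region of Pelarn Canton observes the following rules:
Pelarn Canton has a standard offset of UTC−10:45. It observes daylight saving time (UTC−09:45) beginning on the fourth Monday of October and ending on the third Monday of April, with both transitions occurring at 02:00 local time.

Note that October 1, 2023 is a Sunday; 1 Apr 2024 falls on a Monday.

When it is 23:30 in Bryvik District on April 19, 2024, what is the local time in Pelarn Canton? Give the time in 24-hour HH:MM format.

April 19, 2024 lies within the daylight-saving period (23 February – 17 November), so Bryvik District is on daylight time, UTC−00:30.
23:30 Bryvik District + 0h30m = 00:00 UTC (rolling into the next day, 20 April 2024).
1 October 2023 is a Sunday, so the first Monday is October 2 and the fourth is October 23.
1 April 2024 is a Monday, so the first Monday is April 1 and the third is April 15.
At the standard offset (UTC−10:45), 00:00 UTC − 10h45m = 13:15 Pelarn Canton standard time (rolling into the previous day, 19 April 2024).
Daylight saving runs 23 October 2023 – 15 April 2024; the standard-time date in Pelarn Canton, April 19, 2024, is outside that window, so Pelarn Canton is on standard time at UTC−10:45.
00:00 UTC − 10h45m = 13:15 Pelarn Canton (rolling into the previous day, 19 April 2024).

13:15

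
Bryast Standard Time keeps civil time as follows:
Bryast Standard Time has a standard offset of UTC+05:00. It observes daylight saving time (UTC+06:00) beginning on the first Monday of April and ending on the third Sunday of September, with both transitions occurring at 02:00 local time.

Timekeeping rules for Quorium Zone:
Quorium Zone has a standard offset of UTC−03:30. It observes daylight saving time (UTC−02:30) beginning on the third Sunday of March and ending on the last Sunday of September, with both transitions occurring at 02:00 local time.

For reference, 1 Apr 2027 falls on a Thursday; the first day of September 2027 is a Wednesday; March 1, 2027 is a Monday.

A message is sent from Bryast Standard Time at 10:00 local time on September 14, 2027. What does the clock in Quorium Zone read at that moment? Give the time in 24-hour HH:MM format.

01:30

1 April 2027 is a Thursday, so the first Monday is April 5.
1 September 2027 is a Wednesday, so the first Sunday is September 5 and the third is September 19.
September 14, 2027 falls between 5 April and 19 September, so daylight saving is in effect and Bryast Standard Time is at UTC+06:00.
10:00 Bryast Standard Time − 6h = 04:00 UTC.
1 March 2027 is a Monday, so the first Sunday is March 7 and the third is March 21.
1 September 2027 is a Wednesday, so Sundays fall on 5, 12, 19, 26; the last is September 26.
At the standard offset (UTC−03:30), 04:00 UTC − 3h30m = 00:30 Quorium Zone standard time.
The standard-time date in Quorium Zone, September 14, 2027, lies within the daylight-saving period (21 March – 26 September), so Quorium Zone is on daylight time, UTC−02:30.
04:00 UTC − 2h30m = 01:30 Quorium Zone.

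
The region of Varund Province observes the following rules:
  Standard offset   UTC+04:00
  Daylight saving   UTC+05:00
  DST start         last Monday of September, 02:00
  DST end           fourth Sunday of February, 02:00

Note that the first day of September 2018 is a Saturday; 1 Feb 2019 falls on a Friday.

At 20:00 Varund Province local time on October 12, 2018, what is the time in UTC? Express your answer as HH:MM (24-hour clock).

15:00

1 September 2018 is a Saturday, so Mondays fall on 3, 10, 17, 24; the last is September 24.
1 February 2019 is a Friday, so the first Sunday is February 3 and the fourth is February 24.
Daylight saving runs 24 September 2018 – 24 February 2019; October 12, 2018 is inside that window, so Varund Province is at UTC+05:00.
20:00 local − 5h = 15:00 UTC.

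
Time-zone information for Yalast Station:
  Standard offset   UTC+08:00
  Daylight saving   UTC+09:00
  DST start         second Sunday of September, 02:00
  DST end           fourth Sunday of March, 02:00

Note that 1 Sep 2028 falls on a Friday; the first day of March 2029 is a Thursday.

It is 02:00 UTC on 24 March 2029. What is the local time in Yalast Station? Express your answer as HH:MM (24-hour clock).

11:00

1 September 2028 is a Friday, so the first Sunday is September 3 and the second is September 10.
1 March 2029 is a Thursday, so the first Sunday is March 4 and the fourth is March 25.
At the standard offset (UTC+08:00), 02:00 UTC + 8h = 10:00 Yalast Station standard time.
The standard-time date in Yalast Station, 24 March 2029, falls between 10 September 2028 and 25 March 2029, so daylight saving is in effect and Yalast Station is at UTC+09:00.
02:00 UTC + 9h = 11:00 local.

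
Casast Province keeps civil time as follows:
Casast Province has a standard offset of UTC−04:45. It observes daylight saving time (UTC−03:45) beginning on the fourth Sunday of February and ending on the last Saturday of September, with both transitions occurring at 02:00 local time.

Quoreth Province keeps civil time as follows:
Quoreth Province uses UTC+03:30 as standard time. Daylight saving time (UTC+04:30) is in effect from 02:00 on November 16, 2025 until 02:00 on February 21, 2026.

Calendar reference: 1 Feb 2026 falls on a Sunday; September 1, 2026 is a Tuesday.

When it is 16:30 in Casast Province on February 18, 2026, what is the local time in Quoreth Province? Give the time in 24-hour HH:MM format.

1 February 2026 is a Sunday, so the first Sunday is February 1 and the fourth is February 22.
1 September 2026 is a Tuesday, so Saturdays fall on 5, 12, 19, 26; the last is September 26.
February 18, 2026 is outside the daylight-saving period (22 February – 26 September), so Casast Province is on standard time, UTC−04:45.
16:30 Casast Province + 4h45m = 21:15 UTC.
At the standard offset (UTC+03:30), 21:15 UTC + 3h30m = 00:45 Quoreth Province standard time (rolling into the next day, 19 February 2026).
The standard-time date in Quoreth Province, February 19, 2026, lies within the daylight-saving period (16 November 2025 – 21 February 2026), so Quoreth Province is on daylight time, UTC+04:30.
21:15 UTC + 4h30m = 01:45 Quoreth Province (rolling into the next day, 19 February 2026).

01:45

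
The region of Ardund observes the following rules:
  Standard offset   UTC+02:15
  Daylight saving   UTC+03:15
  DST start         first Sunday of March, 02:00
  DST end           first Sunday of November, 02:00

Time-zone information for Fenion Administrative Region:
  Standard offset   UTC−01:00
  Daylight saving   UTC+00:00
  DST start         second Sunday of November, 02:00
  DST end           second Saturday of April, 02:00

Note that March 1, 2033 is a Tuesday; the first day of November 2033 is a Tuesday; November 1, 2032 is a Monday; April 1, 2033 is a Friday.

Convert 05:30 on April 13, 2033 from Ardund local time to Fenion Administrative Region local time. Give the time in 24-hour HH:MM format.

1 March 2033 is a Tuesday, so the first Sunday is March 6.
1 November 2033 is a Tuesday, so the first Sunday is November 6.
April 13, 2033 lies within the daylight-saving period (6 March – 6 November), so Ardund is on daylight time, UTC+03:15.
05:30 Ardund − 3h15m = 02:15 UTC.
1 November 2032 is a Monday, so the first Sunday is November 7 and the second is November 14.
1 April 2033 is a Friday, so the first Saturday is April 2 and the second is April 9.
At the standard offset (UTC−01:00), 02:15 UTC − 1h = 01:15 Fenion Administrative Region standard time.
The standard-time date in Fenion Administrative Region, April 13, 2033, does not fall between 14 November 2032 and 9 April 2033, so daylight saving is not in effect and Fenion Administrative Region is at UTC−01:00.
02:15 UTC − 1h = 01:15 Fenion Administrative Region.

01:15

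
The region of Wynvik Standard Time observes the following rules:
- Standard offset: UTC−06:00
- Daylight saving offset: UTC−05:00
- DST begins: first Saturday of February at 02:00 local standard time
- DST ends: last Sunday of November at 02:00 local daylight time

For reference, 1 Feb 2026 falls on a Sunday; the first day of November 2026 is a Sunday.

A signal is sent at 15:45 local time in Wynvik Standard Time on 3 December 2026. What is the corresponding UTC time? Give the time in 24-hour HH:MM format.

21:45

1 February 2026 is a Sunday, so the first Saturday is February 7.
1 November 2026 is a Sunday, so Sundays fall on 1, 8, 15, 22, 29; the last is November 29.
Daylight saving runs 7 February – 29 November; 3 December 2026 is outside that window, so Wynvik Standard Time is on standard time at UTC−06:00.
15:45 local + 6h = 21:45 UTC.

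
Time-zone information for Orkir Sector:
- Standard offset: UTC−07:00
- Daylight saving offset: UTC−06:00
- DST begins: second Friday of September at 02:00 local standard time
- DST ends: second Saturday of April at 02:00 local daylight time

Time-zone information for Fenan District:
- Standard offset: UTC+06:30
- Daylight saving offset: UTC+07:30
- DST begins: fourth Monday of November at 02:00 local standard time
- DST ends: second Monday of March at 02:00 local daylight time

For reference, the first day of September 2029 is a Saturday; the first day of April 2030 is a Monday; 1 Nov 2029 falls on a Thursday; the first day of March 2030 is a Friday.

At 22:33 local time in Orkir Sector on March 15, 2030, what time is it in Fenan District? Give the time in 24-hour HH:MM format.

11:03

1 September 2029 is a Saturday, so the first Friday is September 7 and the second is September 14.
1 April 2030 is a Monday, so the first Saturday is April 6 and the second is April 13.
Daylight saving runs 14 September 2029 – 13 April 2030; March 15, 2030 is inside that window, so Orkir Sector is at UTC−06:00.
22:33 Orkir Sector + 6h = 04:33 UTC (rolling into the next day, 16 March 2030).
1 November 2029 is a Thursday, so the first Monday is November 5 and the fourth is November 26.
1 March 2030 is a Friday, so the first Monday is March 4 and the second is March 11.
At the standard offset (UTC+06:30), 04:33 UTC + 6h30m = 11:03 Fenan District standard time.
The standard-time date in Fenan District, March 16, 2030, is outside the daylight-saving period (26 November 2029 – 11 March 2030), so Fenan District is on standard time, UTC+06:30.
04:33 UTC + 6h30m = 11:03 Fenan District.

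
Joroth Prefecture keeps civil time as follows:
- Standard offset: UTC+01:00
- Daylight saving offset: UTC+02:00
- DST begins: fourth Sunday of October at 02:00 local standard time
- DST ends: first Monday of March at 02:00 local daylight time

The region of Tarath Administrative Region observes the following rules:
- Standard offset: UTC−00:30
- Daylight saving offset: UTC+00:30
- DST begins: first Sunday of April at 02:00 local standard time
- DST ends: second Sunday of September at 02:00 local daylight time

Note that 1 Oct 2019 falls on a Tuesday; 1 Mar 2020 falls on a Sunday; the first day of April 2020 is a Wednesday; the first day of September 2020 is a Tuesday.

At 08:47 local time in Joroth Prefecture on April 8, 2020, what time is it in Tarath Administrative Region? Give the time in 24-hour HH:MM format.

08:17

1 October 2019 is a Tuesday, so the first Sunday is October 6 and the fourth is October 27.
1 March 2020 is a Sunday, so the first Monday is March 2.
Daylight saving runs 27 October 2019 – 2 March 2020; April 8, 2020 is outside that window, so Joroth Prefecture is on standard time at UTC+01:00.
08:47 Joroth Prefecture − 1h = 07:47 UTC.
1 April 2020 is a Wednesday, so the first Sunday is April 5.
1 September 2020 is a Tuesday, so the first Sunday is September 6 and the second is September 13.
At the standard offset (UTC−00:30), 07:47 UTC − 0h30m = 07:17 Tarath Administrative Region standard time.
Daylight saving runs 5 April – 13 September; the standard-time date in Tarath Administrative Region, April 8, 2020, is inside that window, so Tarath Administrative Region is at UTC+00:30.
07:47 UTC + 0h30m = 08:17 Tarath Administrative Region.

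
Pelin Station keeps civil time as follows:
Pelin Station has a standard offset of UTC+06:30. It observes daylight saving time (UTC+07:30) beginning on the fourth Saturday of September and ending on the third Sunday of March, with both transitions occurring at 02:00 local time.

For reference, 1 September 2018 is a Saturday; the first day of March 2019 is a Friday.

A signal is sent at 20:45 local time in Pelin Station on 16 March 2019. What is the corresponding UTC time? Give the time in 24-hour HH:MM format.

13:15

1 September 2018 is a Saturday, so the first Saturday is September 1 and the fourth is September 22.
1 March 2019 is a Friday, so the first Sunday is March 3 and the third is March 17.
16 March 2019 falls between 22 September 2018 and 17 March 2019, so daylight saving is in effect and Pelin Station is at UTC+07:30.
20:45 local − 7h30m = 13:15 UTC.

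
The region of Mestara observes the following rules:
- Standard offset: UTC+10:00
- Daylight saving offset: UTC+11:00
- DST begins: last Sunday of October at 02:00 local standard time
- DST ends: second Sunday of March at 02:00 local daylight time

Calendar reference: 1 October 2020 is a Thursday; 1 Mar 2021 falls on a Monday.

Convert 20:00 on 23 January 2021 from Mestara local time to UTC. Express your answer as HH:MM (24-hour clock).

1 October 2020 is a Thursday, so Sundays fall on 4, 11, 18, 25; the last is October 25.
1 March 2021 is a Monday, so the first Sunday is March 7 and the second is March 14.
23 January 2021 lies within the daylight-saving period (25 October 2020 – 14 March 2021), so Mestara is on daylight time, UTC+11:00.
20:00 local − 11h = 09:00 UTC.

09:00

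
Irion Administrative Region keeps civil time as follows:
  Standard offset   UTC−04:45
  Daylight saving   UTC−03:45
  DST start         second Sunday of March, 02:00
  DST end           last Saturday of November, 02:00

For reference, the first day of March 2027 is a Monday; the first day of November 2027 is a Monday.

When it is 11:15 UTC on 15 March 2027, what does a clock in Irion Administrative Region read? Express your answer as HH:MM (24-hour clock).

07:30

1 March 2027 is a Monday, so the first Sunday is March 7 and the second is March 14.
1 November 2027 is a Monday, so Saturdays fall on 6, 13, 20, 27; the last is November 27.
At the standard offset (UTC−04:45), 11:15 UTC − 4h45m = 06:30 Irion Administrative Region standard time.
The standard-time date in Irion Administrative Region, 15 March 2027, falls between 14 March and 27 November, so daylight saving is in effect and Irion Administrative Region is at UTC−03:45.
11:15 UTC − 3h45m = 07:30 local.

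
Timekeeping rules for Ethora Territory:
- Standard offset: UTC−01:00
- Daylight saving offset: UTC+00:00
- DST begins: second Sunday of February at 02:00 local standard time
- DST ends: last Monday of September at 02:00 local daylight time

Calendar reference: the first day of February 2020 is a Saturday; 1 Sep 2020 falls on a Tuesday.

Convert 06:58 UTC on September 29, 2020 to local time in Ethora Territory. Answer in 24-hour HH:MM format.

05:58

1 February 2020 is a Saturday, so the first Sunday is February 2 and the second is February 9.
1 September 2020 is a Tuesday, so Mondays fall on 7, 14, 21, 28; the last is September 28.
At the standard offset (UTC−01:00), 06:58 UTC − 1h = 05:58 Ethora Territory standard time.
The standard-time date in Ethora Territory, September 29, 2020, is outside the daylight-saving period (9 February – 28 September), so Ethora Territory is on standard time, UTC−01:00.
06:58 UTC − 1h = 05:58 local.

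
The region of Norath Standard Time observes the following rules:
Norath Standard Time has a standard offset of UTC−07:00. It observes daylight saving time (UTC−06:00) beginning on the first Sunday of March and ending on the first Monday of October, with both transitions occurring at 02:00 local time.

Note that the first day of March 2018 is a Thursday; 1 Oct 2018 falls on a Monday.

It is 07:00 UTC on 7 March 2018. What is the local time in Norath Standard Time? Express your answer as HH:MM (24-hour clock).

01:00

1 March 2018 is a Thursday, so the first Sunday is March 4.
1 October 2018 is a Monday, so the first Monday is October 1.
At the standard offset (UTC−07:00), 07:00 UTC − 7h = 00:00 Norath Standard Time standard time.
The standard-time date in Norath Standard Time, 7 March 2018, falls between 4 March and 1 October, so daylight saving is in effect and Norath Standard Time is at UTC−06:00.
07:00 UTC − 6h = 01:00 local.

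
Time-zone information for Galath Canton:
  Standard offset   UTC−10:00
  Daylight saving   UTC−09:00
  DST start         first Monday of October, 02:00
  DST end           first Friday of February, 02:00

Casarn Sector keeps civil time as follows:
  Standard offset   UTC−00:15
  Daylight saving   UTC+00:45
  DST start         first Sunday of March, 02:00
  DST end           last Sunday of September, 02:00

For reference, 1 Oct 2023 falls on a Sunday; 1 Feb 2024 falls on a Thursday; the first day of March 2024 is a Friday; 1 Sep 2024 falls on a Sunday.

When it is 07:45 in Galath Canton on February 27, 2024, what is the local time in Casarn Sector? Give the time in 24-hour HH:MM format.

1 October 2023 is a Sunday, so the first Monday is October 2.
1 February 2024 is a Thursday, so the first Friday is February 2.
February 27, 2024 is outside the daylight-saving period (2 October 2023 – 2 February 2024), so Galath Canton is on standard time, UTC−10:00.
07:45 Galath Canton + 10h = 17:45 UTC.
1 March 2024 is a Friday, so the first Sunday is March 3.
1 September 2024 is a Sunday, so Sundays fall on 1, 8, 15, 22, 29; the last is September 29.
At the standard offset (UTC−00:15), 17:45 UTC − 0h15m = 17:30 Casarn Sector standard time.
The standard-time date in Casarn Sector, February 27, 2024, does not fall between 3 March and 29 September, so daylight saving is not in effect and Casarn Sector is at UTC−00:15.
17:45 UTC − 0h15m = 17:30 Casarn Sector.

17:30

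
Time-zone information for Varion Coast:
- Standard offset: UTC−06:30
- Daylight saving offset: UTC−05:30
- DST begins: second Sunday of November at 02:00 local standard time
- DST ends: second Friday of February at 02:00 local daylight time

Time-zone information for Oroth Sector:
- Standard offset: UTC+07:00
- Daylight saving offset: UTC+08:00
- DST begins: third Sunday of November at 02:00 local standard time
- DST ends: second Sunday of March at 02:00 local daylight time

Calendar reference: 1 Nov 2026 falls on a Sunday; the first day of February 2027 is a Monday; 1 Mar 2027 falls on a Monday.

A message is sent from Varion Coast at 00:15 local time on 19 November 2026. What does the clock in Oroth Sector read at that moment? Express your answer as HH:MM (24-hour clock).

13:45

1 November 2026 is a Sunday, so the first Sunday is November 1 and the second is November 8.
1 February 2027 is a Monday, so the first Friday is February 5 and the second is February 12.
19 November 2026 falls between 8 November 2026 and 12 February 2027, so daylight saving is in effect and Varion Coast is at UTC−05:30.
00:15 Varion Coast + 5h30m = 05:45 UTC.
1 November 2026 is a Sunday, so the first Sunday is November 1 and the third is November 15.
1 March 2027 is a Monday, so the first Sunday is March 7 and the second is March 14.
At the standard offset (UTC+07:00), 05:45 UTC + 7h = 12:45 Oroth Sector standard time.
Daylight saving runs 15 November 2026 – 14 March 2027; the standard-time date in Oroth Sector, 19 November 2026, is inside that window, so Oroth Sector is at UTC+08:00.
05:45 UTC + 8h = 13:45 Oroth Sector.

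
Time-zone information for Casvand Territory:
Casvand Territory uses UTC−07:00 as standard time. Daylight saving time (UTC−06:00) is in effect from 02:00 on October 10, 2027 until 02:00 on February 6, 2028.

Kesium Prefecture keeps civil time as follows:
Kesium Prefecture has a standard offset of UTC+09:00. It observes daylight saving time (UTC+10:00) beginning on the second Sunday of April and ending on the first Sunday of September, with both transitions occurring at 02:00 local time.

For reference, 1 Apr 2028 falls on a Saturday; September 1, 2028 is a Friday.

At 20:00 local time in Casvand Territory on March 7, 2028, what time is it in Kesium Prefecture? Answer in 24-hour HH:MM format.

Daylight saving runs 10 October 2027 – 6 February 2028; March 7, 2028 is outside that window, so Casvand Territory is on standard time at UTC−07:00.
20:00 Casvand Territory + 7h = 03:00 UTC (rolling into the next day, 8 March 2028).
1 April 2028 is a Saturday, so the first Sunday is April 2 and the second is April 9.
1 September 2028 is a Friday, so the first Sunday is September 3.
At the standard offset (UTC+09:00), 03:00 UTC + 9h = 12:00 Kesium Prefecture standard time.
Daylight saving runs 9 April – 3 September; the standard-time date in Kesium Prefecture, March 8, 2028, is outside that window, so Kesium Prefecture is on standard time at UTC+09:00.
03:00 UTC + 9h = 12:00 Kesium Prefecture.

12:00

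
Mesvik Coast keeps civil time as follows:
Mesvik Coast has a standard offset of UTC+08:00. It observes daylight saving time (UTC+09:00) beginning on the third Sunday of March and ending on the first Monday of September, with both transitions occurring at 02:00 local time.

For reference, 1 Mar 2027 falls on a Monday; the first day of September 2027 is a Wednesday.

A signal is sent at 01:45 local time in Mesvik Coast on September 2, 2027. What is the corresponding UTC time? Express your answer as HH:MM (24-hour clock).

1 March 2027 is a Monday, so the first Sunday is March 7 and the third is March 21.
1 September 2027 is a Wednesday, so the first Monday is September 6.
September 2, 2027 falls between 21 March and 6 September, so daylight saving is in effect and Mesvik Coast is at UTC+09:00.
01:45 local − 9h = 16:45 UTC (rolling into the previous day, 1 September 2027).

16:45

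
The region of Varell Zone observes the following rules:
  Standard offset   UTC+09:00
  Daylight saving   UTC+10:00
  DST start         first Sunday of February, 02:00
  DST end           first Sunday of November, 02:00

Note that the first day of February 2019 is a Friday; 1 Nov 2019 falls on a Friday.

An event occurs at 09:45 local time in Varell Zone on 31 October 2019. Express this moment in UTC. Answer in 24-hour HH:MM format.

23:45

1 February 2019 is a Friday, so the first Sunday is February 3.
1 November 2019 is a Friday, so the first Sunday is November 3.
31 October 2019 lies within the daylight-saving period (3 February – 3 November), so Varell Zone is on daylight time, UTC+10:00.
09:45 local − 10h = 23:45 UTC (rolling into the previous day, 30 October 2019).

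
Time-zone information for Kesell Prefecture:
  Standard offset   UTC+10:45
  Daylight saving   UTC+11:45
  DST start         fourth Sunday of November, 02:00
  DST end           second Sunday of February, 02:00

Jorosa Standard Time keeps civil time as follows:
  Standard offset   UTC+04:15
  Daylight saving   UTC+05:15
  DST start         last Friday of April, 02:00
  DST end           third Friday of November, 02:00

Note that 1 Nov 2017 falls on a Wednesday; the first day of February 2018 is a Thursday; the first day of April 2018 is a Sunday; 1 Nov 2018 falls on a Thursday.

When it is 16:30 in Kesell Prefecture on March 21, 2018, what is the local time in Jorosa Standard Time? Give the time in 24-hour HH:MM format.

10:00

1 November 2017 is a Wednesday, so the first Sunday is November 5 and the fourth is November 26.
1 February 2018 is a Thursday, so the first Sunday is February 4 and the second is February 11.
March 21, 2018 does not fall between 26 November 2017 and 11 February 2018, so daylight saving is not in effect and Kesell Prefecture is at UTC+10:45.
16:30 Kesell Prefecture − 10h45m = 05:45 UTC.
1 April 2018 is a Sunday, so Fridays fall on 6, 13, 20, 27; the last is April 27.
1 November 2018 is a Thursday, so the first Friday is November 2 and the third is November 16.
At the standard offset (UTC+04:15), 05:45 UTC + 4h15m = 10:00 Jorosa Standard Time standard time.
The standard-time date in Jorosa Standard Time, March 21, 2018, does not fall between 27 April and 16 November, so daylight saving is not in effect and Jorosa Standard Time is at UTC+04:15.
05:45 UTC + 4h15m = 10:00 Jorosa Standard Time.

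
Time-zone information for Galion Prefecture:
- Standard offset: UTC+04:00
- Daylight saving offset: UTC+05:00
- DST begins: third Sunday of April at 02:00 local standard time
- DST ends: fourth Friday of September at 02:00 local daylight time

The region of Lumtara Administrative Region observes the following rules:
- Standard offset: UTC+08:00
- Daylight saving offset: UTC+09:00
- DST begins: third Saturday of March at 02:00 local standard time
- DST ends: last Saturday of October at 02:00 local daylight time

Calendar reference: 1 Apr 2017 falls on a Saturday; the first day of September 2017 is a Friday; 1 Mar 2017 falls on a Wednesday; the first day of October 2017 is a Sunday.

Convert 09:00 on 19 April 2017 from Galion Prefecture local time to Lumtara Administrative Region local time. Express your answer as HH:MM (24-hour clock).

1 April 2017 is a Saturday, so the first Sunday is April 2 and the third is April 16.
1 September 2017 is a Friday, so the first Friday is September 1 and the fourth is September 22.
19 April 2017 lies within the daylight-saving period (16 April – 22 September), so Galion Prefecture is on daylight time, UTC+05:00.
09:00 Galion Prefecture − 5h = 04:00 UTC.
1 March 2017 is a Wednesday, so the first Saturday is March 4 and the third is March 18.
1 October 2017 is a Sunday, so Saturdays fall on 7, 14, 21, 28; the last is October 28.
At the standard offset (UTC+08:00), 04:00 UTC + 8h = 12:00 Lumtara Administrative Region standard time.
The standard-time date in Lumtara Administrative Region, 19 April 2017, falls between 18 March and 28 October, so daylight saving is in effect and Lumtara Administrative Region is at UTC+09:00.
04:00 UTC + 9h = 13:00 Lumtara Administrative Region.

13:00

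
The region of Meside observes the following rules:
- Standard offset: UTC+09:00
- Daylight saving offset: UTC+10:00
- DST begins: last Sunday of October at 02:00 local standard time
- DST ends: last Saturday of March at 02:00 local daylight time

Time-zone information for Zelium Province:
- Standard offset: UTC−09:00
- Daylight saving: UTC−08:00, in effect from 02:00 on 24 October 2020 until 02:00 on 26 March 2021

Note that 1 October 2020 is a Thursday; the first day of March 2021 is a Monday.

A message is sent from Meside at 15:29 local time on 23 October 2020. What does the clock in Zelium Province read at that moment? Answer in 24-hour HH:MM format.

1 October 2020 is a Thursday, so Sundays fall on 4, 11, 18, 25; the last is October 25.
1 March 2021 is a Monday, so Saturdays fall on 6, 13, 20, 27; the last is March 27.
23 October 2020 does not fall between 25 October 2020 and 27 March 2021, so daylight saving is not in effect and Meside is at UTC+09:00.
15:29 Meside − 9h = 06:29 UTC.
At the standard offset (UTC−09:00), 06:29 UTC − 9h = 21:29 Zelium Province standard time (rolling into the previous day, 22 October 2020).
Daylight saving runs 24 October 2020 – 26 March 2021; the standard-time date in Zelium Province, 22 October 2020, is outside that window, so Zelium Province is on standard time at UTC−09:00.
06:29 UTC − 9h = 21:29 Zelium Province (rolling into the previous day, 22 October 2020).

21:29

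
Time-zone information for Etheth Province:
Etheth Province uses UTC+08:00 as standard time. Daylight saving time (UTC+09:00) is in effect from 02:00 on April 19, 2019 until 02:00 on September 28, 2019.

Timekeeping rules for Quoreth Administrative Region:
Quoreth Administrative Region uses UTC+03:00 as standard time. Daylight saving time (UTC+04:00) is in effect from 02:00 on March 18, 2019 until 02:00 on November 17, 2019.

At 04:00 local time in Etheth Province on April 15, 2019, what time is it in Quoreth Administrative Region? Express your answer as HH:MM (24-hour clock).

April 15, 2019 does not fall between 19 April and 28 September, so daylight saving is not in effect and Etheth Province is at UTC+08:00.
04:00 Etheth Province − 8h = 20:00 UTC (rolling into the previous day, 14 April 2019).
At the standard offset (UTC+03:00), 20:00 UTC + 3h = 23:00 Quoreth Administrative Region standard time.
Daylight saving runs 18 March – 17 November; the standard-time date in Quoreth Administrative Region, April 14, 2019, is inside that window, so Quoreth Administrative Region is at UTC+04:00.
20:00 UTC + 4h = 00:00 Quoreth Administrative Region (rolling into the next day, 15 April 2019).

00:00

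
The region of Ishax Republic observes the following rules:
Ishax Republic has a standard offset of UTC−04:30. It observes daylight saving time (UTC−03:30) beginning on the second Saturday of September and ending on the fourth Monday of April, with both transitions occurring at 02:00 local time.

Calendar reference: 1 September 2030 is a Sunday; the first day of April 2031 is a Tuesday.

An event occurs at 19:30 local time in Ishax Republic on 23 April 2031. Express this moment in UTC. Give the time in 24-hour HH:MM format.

1 September 2030 is a Sunday, so the first Saturday is September 7 and the second is September 14.
1 April 2031 is a Tuesday, so the first Monday is April 7 and the fourth is April 28.
Daylight saving runs 14 September 2030 – 28 April 2031; 23 April 2031 is inside that window, so Ishax Republic is at UTC−03:30.
19:30 local + 3h30m = 23:00 UTC.

23:00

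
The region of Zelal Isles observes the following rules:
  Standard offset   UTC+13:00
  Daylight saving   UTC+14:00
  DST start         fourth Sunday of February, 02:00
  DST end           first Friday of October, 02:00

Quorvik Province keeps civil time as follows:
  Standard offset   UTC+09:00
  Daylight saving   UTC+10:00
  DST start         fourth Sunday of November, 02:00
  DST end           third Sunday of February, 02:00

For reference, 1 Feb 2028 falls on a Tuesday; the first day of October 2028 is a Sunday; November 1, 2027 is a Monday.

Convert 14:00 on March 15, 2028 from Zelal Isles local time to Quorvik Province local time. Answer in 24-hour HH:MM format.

09:00

1 February 2028 is a Tuesday, so the first Sunday is February 6 and the fourth is February 27.
1 October 2028 is a Sunday, so the first Friday is October 6.
Daylight saving runs 27 February – 6 October; March 15, 2028 is inside that window, so Zelal Isles is at UTC+14:00.
14:00 Zelal Isles − 14h = 00:00 UTC.
1 November 2027 is a Monday, so the first Sunday is November 7 and the fourth is November 28.
1 February 2028 is a Tuesday, so the first Sunday is February 6 and the third is February 20.
At the standard offset (UTC+09:00), 00:00 UTC + 9h = 09:00 Quorvik Province standard time.
The standard-time date in Quorvik Province, March 15, 2028, is outside the daylight-saving period (28 November 2027 – 20 February 2028), so Quorvik Province is on standard time, UTC+09:00.
00:00 UTC + 9h = 09:00 Quorvik Province.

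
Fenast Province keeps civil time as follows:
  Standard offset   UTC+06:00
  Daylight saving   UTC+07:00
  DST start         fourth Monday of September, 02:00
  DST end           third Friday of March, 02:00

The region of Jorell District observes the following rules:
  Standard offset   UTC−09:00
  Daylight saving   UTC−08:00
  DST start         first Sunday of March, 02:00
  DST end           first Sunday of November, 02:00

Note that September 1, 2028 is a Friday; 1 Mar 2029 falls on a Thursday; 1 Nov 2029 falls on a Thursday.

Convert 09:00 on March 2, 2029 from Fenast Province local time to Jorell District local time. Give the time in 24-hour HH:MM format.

17:00

1 September 2028 is a Friday, so the first Monday is September 4 and the fourth is September 25.
1 March 2029 is a Thursday, so the first Friday is March 2 and the third is March 16.
Daylight saving runs 25 September 2028 – 16 March 2029; March 2, 2029 is inside that window, so Fenast Province is at UTC+07:00.
09:00 Fenast Province − 7h = 02:00 UTC.
1 March 2029 is a Thursday, so the first Sunday is March 4.
1 November 2029 is a Thursday, so the first Sunday is November 4.
At the standard offset (UTC−09:00), 02:00 UTC − 9h = 17:00 Jorell District standard time (rolling into the previous day, 1 March 2029).
The standard-time date in Jorell District, March 1, 2029, is outside the daylight-saving period (4 March – 4 November), so Jorell District is on standard time, UTC−09:00.
02:00 UTC − 9h = 17:00 Jorell District (rolling into the previous day, 1 March 2029).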